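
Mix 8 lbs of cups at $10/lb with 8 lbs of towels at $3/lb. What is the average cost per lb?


Cost of cups:
8 x $10 = $80
Cost of towels:
8 x $3 = $24
Total cost: $80 + $24 = $104
Total weight: 16 lbs
Average: $104 / 16 = $6.50/lb

$6.50/lb


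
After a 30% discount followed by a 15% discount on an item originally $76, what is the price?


First discount:
30% of $76 = $22.80
Price after first discount:
$76 - $22.80 = $53.20
Second discount:
15% of $53.20 = $7.98
Final price:
$53.20 - $7.98 = $45.22

$45.22


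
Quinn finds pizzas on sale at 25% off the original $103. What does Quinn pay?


Calculate the discount amount:
25% of $103 = $25.75
Subtract from original:
$103 - $25.75 = $77.25

$77.25


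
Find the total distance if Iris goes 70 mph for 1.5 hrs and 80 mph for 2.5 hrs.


Leg 1 distance:
70 x 1.5 = 105 miles
Leg 2 distance:
80 x 2.5 = 200 miles
Total distance:
105 + 200 = 305 miles

305 miles


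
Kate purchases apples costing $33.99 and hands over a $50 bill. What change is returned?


Start with the amount paid:
$50
Subtract the price:
$50 - $33.99 = $16.01

$16.01


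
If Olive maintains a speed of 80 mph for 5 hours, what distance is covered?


Use the formula: distance = speed x time
Speed = 80 mph, Time = 5 hours
80 x 5 = 400 miles

400 miles


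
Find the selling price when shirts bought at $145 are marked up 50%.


Calculate the markup amount:
50% of $145 = $72.50
Add to cost:
$145 + $72.50 = $217.50

$217.50


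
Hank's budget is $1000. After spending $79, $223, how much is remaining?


Add up expenses:
$79 + $223 = $302
Subtract from budget:
$1000 - $302 = $698

$698


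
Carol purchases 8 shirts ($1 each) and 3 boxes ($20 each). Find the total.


Cost of shirts:
8 x $1 = $8
Cost of boxes:
3 x $20 = $60
Add both:
$8 + $60 = $68

$68


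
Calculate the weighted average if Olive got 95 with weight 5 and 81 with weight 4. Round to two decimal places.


Weighted sum:
5 x 95 + 4 x 81 = 799
Total weight:
5 + 4 = 9
Weighted average:
799 / 9 = 88.7777... ≈ 88.78

88.78


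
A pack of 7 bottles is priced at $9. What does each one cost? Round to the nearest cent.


Total cost: $9
Number of items: 7
Unit price: $9 / 7 = $1.2857... ≈ $1.29

$1.29


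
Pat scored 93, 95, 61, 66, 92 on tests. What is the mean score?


Add the scores:
93 + 95 + 61 + 66 + 92 = 407
Divide by the number of tests:
407 / 5 = 81.4

81.4


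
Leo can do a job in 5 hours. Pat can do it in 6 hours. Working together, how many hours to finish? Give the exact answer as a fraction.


Leo's rate: 1/5 of the job per hour
Pat's rate: 1/6 of the job per hour
Combined rate: 1/5 + 1/6 = 11/30 per hour
Time = 1 / (11/30) = 30/11 hours (≈ 2.73 hours)

30/11 hours


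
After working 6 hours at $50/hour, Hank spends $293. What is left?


Calculate earnings:
6 x $50 = $300
Subtract spending:
$300 - $293 = $7

$7


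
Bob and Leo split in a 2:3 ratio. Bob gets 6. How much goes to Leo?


Find the multiplier:
6 / 2 = 3
Apply to Leo's share:
3 x 3 = 9

9


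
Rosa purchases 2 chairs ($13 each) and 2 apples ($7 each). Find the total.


Cost of chairs:
2 x $13 = $26
Cost of apples:
2 x $7 = $14
Add both:
$26 + $14 = $40

$40


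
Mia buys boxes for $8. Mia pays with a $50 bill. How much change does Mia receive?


Start with the amount paid:
$50
Subtract the price:
$50 - $8 = $42

$42


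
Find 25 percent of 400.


Convert percentage to decimal:
25% = 0.25
Multiply:
400 x 0.25 = 100

100


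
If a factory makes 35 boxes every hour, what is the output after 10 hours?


Production rate: 35 boxes per hour
Time: 10 hours
Total: 35 x 10 = 350 boxes

350 boxes


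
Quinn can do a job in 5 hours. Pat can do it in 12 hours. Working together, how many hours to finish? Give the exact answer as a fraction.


Quinn's rate: 1/5 of the job per hour
Pat's rate: 1/12 of the job per hour
Combined rate: 1/5 + 1/12 = 17/60 per hour
Time = 1 / (17/60) = 60/17 hours (≈ 3.53 hours)

60/17 hours


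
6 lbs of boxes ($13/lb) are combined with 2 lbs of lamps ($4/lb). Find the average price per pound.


Cost of boxes:
6 x $13 = $78
Cost of lamps:
2 x $4 = $8
Total cost: $78 + $8 = $86
Total weight: 8 lbs
Average: $86 / 8 = $10.75/lb

$10.75/lb


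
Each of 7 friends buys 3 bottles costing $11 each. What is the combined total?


Cost per person:
3 x $11 = $33
Group total:
7 x $33 = $231

$231


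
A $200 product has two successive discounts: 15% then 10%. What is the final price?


First discount:
15% of $200 = $30
Price after first discount:
$200 - $30 = $170
Second discount:
10% of $170 = $17
Final price:
$170 - $17 = $153

$153


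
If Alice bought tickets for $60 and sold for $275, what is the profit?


Selling price = $275
Cost price = $60
Profit = selling price - cost price:
Profit = $275 - $60 = $215

$215


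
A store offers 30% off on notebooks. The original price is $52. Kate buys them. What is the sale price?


Calculate the discount amount:
30% of $52 = $15.60
Subtract from original:
$52 - $15.60 = $36.40

$36.40


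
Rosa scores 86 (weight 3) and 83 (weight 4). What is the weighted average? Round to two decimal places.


Weighted sum:
3 x 86 + 4 x 83 = 590
Total weight:
3 + 4 = 7
Weighted average:
590 / 7 = 84.2857... ≈ 84.29

84.29


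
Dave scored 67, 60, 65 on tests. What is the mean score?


Add the scores:
67 + 60 + 65 = 192
Divide by the number of tests:
192 / 3 = 64

64


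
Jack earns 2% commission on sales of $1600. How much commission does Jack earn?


Convert rate to decimal:
2% = 0.02
Multiply by sales:
$1600 x 0.02 = $32

$32


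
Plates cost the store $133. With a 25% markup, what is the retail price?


Calculate the markup amount:
25% of $133 = $33.25
Add to cost:
$133 + $33.25 = $166.25

$166.25


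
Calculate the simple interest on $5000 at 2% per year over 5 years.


Use the formula I = P x R x T / 100
P x R x T = 5000 x 2 x 5 = 50000
I = 50000 / 100 = $500

$500


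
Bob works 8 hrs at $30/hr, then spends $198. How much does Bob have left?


Calculate earnings:
8 x $30 = $240
Subtract spending:
$240 - $198 = $42

$42


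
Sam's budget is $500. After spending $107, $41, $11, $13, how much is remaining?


Add up expenses:
$107 + $41 + $11 + $13 = $172
Subtract from budget:
$500 - $172 = $328

$328


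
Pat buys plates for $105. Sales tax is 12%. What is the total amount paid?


Calculate the tax:
12% of $105 = $12.60
Add tax to price:
$105 + $12.60 = $117.60

$117.60


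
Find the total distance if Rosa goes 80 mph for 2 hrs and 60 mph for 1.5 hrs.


Leg 1 distance:
80 x 2 = 160 miles
Leg 2 distance:
60 x 1.5 = 90 miles
Total distance:
160 + 90 = 250 miles

250 miles


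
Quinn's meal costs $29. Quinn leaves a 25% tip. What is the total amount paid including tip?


Calculate the tip:
25% of $29 = $7.25
Add tip to meal cost:
$29 + $7.25 = $36.25

$36.25


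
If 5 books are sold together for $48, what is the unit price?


Total cost: $48
Number of items: 5
Unit price: $48 / 5 = $9.60

$9.60


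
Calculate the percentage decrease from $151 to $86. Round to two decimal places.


Find the absolute change:
|86 - 151| = 65
Divide by original and multiply by 100:
65 / 151 x 100 = 43.0463...% ≈ 43.05%

43.05%


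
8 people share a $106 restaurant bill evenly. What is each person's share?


Total bill: $106
Number of people: 8
Each pays: $106 / 8 = $13.25

$13.25


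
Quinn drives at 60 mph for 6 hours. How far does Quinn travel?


Use the formula: distance = speed x time
Speed = 60 mph, Time = 6 hours
60 x 6 = 360 miles

360 miles


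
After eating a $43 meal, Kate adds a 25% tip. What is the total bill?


Calculate the tip:
25% of $43 = $10.75
Add tip to meal cost:
$43 + $10.75 = $53.75

$53.75


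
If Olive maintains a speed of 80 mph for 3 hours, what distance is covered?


Use the formula: distance = speed x time
Speed = 80 mph, Time = 3 hours
80 x 3 = 240 miles

240 miles


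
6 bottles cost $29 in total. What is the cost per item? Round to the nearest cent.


Total cost: $29
Number of items: 6
Unit price: $29 / 6 = $4.8333... ≈ $4.83

$4.83


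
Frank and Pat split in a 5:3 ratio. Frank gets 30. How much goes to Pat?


Find the multiplier:
30 / 5 = 6
Apply to Pat's share:
3 x 6 = 18

18


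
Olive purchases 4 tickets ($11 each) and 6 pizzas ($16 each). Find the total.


Cost of tickets:
4 x $11 = $44
Cost of pizzas:
6 x $16 = $96
Add both:
$44 + $96 = $140

$140


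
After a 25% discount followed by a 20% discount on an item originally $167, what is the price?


First discount:
25% of $167 = $41.75
Price after first discount:
$167 - $41.75 = $125.25
Second discount:
20% of $125.25 = $25.05
Final price:
$125.25 - $25.05 = $100.20

$100.20


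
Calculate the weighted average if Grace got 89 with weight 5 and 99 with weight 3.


Weighted sum:
5 x 89 + 3 x 99 = 742
Total weight:
5 + 3 = 8
Weighted average:
742 / 8 = 92.75

92.75


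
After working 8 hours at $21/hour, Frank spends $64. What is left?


Calculate earnings:
8 x $21 = $168
Subtract spending:
$168 - $64 = $104

$104


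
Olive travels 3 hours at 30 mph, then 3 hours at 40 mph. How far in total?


Leg 1 distance:
30 x 3 = 90 miles
Leg 2 distance:
40 x 3 = 120 miles
Total distance:
90 + 120 = 210 miles

210 miles


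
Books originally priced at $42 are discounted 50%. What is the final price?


Calculate the discount amount:
50% of $42 = $21
Subtract from original:
$42 - $21 = $21

$21


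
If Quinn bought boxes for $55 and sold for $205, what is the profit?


Selling price = $205
Cost price = $55
Profit = selling price - cost price:
Profit = $205 - $55 = $150

$150


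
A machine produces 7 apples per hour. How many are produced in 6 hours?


Production rate: 7 apples per hour
Time: 6 hours
Total: 7 x 6 = 42 apples

42 apples


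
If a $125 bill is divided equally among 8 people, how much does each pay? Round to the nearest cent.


Total bill: $125
Number of people: 8
Each pays: $125 / 8 = $15.625 ≈ $15.63

$15.63


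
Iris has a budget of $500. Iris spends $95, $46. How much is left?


Add up expenses:
$95 + $46 = $141
Subtract from budget:
$500 - $141 = $359

$359


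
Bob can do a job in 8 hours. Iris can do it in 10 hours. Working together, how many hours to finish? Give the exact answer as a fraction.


Bob's rate: 1/8 of the job per hour
Iris's rate: 1/10 of the job per hour
Combined rate: 1/8 + 1/10 = 9/40 per hour
Time = 1 / (9/40) = 40/9 hours (≈ 4.44 hours)

40/9 hours


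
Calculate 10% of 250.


Convert percentage to decimal:
10% = 0.1
Multiply:
250 x 0.1 = 25

25


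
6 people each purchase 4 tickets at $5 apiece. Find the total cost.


Cost per person:
4 x $5 = $20
Group total:
6 x $20 = $120

$120


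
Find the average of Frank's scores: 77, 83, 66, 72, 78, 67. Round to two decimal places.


Add the scores:
77 + 83 + 66 + 72 + 78 + 67 = 443
Divide by the number of tests:
443 / 6 = 73.8333... ≈ 73.83

73.83


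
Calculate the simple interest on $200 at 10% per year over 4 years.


Use the formula I = P x R x T / 100
P x R x T = 200 x 10 x 4 = 8000
I = 8000 / 100 = $80

$80


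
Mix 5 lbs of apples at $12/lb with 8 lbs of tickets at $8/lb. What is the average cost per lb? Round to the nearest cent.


Cost of apples:
5 x $12 = $60
Cost of tickets:
8 x $8 = $64
Total cost: $60 + $64 = $124
Total weight: 13 lbs
Average: $124 / 13 = $9.5384... ≈ $9.54/lb

$9.54/lb


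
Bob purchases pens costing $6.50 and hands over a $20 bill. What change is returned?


Start with the amount paid:
$20
Subtract the price:
$20 - $6.50 = $13.50

$13.50


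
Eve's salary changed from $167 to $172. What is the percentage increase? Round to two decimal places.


Find the absolute change:
|172 - 167| = 5
Divide by original and multiply by 100:
5 / 167 x 100 = 2.9940...% ≈ 2.99%

2.99%


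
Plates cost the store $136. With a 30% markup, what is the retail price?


Calculate the markup amount:
30% of $136 = $40.80
Add to cost:
$136 + $40.80 = $176.80

$176.80


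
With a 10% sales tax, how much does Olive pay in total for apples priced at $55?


Calculate the tax:
10% of $55 = $5.50
Add tax to price:
$55 + $5.50 = $60.50

$60.50


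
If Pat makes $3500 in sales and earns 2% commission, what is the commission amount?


Convert rate to decimal:
2% = 0.02
Multiply by sales:
$3500 x 0.02 = $70

$70


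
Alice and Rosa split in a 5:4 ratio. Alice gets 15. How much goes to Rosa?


Find the multiplier:
15 / 5 = 3
Apply to Rosa's share:
4 x 3 = 12

12


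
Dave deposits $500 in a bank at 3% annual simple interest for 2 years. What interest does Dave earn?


Use the formula I = P x R x T / 100
P x R x T = 500 x 3 x 2 = 3000
I = 3000 / 100 = $30

$30


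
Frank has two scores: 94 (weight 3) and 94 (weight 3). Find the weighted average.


Weighted sum:
3 x 94 + 3 x 94 = 564
Total weight:
3 + 3 = 6
Weighted average:
564 / 6 = 94

94


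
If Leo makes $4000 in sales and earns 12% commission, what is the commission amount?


Convert rate to decimal:
12% = 0.12
Multiply by sales:
$4000 x 0.12 = $480

$480


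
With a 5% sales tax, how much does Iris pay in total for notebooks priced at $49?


Calculate the tax:
5% of $49 = $2.45
Add tax to price:
$49 + $2.45 = $51.45

$51.45


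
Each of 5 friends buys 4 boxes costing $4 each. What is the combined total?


Cost per person:
4 x $4 = $16
Group total:
5 x $16 = $80

$80


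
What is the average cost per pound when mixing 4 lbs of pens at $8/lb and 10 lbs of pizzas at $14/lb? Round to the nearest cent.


Cost of pens:
4 x $8 = $32
Cost of pizzas:
10 x $14 = $140
Total cost: $32 + $140 = $172
Total weight: 14 lbs
Average: $172 / 14 = $12.2857... ≈ $12.29/lb

$12.29/lb


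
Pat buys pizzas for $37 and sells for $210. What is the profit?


Selling price = $210
Cost price = $37
Profit = selling price - cost price:
Profit = $210 - $37 = $173

$173


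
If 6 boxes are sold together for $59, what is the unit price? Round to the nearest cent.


Total cost: $59
Number of items: 6
Unit price: $59 / 6 = $9.8333... ≈ $9.83

$9.83


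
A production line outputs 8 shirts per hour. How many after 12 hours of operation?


Production rate: 8 shirts per hour
Time: 12 hours
Total: 8 x 12 = 96 shirts

96 shirts


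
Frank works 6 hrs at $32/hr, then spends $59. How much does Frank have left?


Calculate earnings:
6 x $32 = $192
Subtract spending:
$192 - $59 = $133

$133


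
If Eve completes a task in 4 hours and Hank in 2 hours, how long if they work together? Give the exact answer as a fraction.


Eve's rate: 1/4 of the job per hour
Hank's rate: 1/2 of the job per hour
Combined rate: 1/4 + 1/2 = 3/4 per hour
Time = 1 / (3/4) = 4/3 hours (≈ 1.33 hours)

4/3 hours


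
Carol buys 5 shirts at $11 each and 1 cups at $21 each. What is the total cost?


Cost of shirts:
5 x $11 = $55
Cost of cups:
1 x $21 = $21
Add both:
$55 + $21 = $76

$76


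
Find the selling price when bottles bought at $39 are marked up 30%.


Calculate the markup amount:
30% of $39 = $11.70
Add to cost:
$39 + $11.70 = $50.70

$50.70


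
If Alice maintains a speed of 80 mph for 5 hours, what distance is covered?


Use the formula: distance = speed x time
Speed = 80 mph, Time = 5 hours
80 x 5 = 400 miles

400 miles


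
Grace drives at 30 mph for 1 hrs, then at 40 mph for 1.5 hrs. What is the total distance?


Leg 1 distance:
30 x 1 = 30 miles
Leg 2 distance:
40 x 1.5 = 60 miles
Total distance:
30 + 60 = 90 miles

90 miles


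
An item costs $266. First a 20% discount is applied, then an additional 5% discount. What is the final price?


First discount:
20% of $266 = $53.20
Price after first discount:
$266 - $53.20 = $212.80
Second discount:
5% of $212.80 = $10.64
Final price:
$212.80 - $10.64 = $202.16

$202.16


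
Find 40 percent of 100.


Convert percentage to decimal:
40% = 0.4
Multiply:
100 x 0.4 = 40

40


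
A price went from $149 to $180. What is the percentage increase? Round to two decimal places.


Find the absolute change:
|180 - 149| = 31
Divide by original and multiply by 100:
31 / 149 x 100 = 20.8053...% ≈ 20.81%

20.81%


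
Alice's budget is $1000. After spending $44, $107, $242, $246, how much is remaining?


Add up expenses:
$44 + $107 + $242 + $246 = $639
Subtract from budget:
$1000 - $639 = $361

$361


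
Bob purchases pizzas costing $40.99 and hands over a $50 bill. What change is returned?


Start with the amount paid:
$50
Subtract the price:
$50 - $40.99 = $9.01

$9.01


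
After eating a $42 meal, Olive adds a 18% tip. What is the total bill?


Calculate the tip:
18% of $42 = $7.56
Add tip to meal cost:
$42 + $7.56 = $49.56

$49.56


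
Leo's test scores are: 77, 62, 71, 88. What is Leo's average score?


Add the scores:
77 + 62 + 71 + 88 = 298
Divide by the number of tests:
298 / 4 = 74.5

74.5


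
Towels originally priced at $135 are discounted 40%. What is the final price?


Calculate the discount amount:
40% of $135 = $54
Subtract from original:
$135 - $54 = $81

$81


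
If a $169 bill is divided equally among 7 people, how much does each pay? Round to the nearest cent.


Total bill: $169
Number of people: 7
Each pays: $169 / 7 = $24.1428... ≈ $24.14

$24.14


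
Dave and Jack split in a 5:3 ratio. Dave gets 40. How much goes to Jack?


Find the multiplier:
40 / 5 = 8
Apply to Jack's share:
3 x 8 = 24

24


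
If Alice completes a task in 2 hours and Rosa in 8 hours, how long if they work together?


Alice's rate: 1/2 of the job per hour
Rosa's rate: 1/8 of the job per hour
Combined rate: 1/2 + 1/8 = 5/8 per hour
Time = 1 / (5/8) = 8/5 = 1.6 hours

1.6 hours


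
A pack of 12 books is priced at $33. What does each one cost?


Total cost: $33
Number of items: 12
Unit price: $33 / 12 = $2.75

$2.75


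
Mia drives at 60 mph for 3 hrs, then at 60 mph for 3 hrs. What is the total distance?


Leg 1 distance:
60 x 3 = 180 miles
Leg 2 distance:
60 x 3 = 180 miles
Total distance:
180 + 180 = 360 miles

360 miles


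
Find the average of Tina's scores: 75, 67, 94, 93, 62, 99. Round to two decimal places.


Add the scores:
75 + 67 + 94 + 93 + 62 + 99 = 490
Divide by the number of tests:
490 / 6 = 81.6666... ≈ 81.67

81.67


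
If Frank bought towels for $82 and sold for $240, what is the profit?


Selling price = $240
Cost price = $82
Profit = selling price - cost price:
Profit = $240 - $82 = $158

$158


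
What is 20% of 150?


Convert percentage to decimal:
20% = 0.2
Multiply:
150 x 0.2 = 30

30


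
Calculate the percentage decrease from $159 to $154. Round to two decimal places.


Find the absolute change:
|154 - 159| = 5
Divide by original and multiply by 100:
5 / 159 x 100 = 3.1446...% ≈ 3.14%

3.14%


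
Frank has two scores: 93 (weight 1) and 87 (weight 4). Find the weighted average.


Weighted sum:
1 x 93 + 4 x 87 = 441
Total weight:
1 + 4 = 5
Weighted average:
441 / 5 = 88.2

88.2


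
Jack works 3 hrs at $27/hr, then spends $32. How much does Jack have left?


Calculate earnings:
3 x $27 = $81
Subtract spending:
$81 - $32 = $49

$49


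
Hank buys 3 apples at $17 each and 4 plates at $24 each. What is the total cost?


Cost of apples:
3 x $17 = $51
Cost of plates:
4 x $24 = $96
Add both:
$51 + $96 = $147

$147


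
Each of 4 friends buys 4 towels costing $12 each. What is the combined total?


Cost per person:
4 x $12 = $48
Group total:
4 x $48 = $192

$192


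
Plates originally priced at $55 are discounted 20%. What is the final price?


Calculate the discount amount:
20% of $55 = $11
Subtract from original:
$55 - $11 = $44

$44


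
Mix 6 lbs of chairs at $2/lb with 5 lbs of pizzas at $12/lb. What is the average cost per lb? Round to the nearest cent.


Cost of chairs:
6 x $2 = $12
Cost of pizzas:
5 x $12 = $60
Total cost: $12 + $60 = $72
Total weight: 11 lbs
Average: $72 / 11 = $6.5454... ≈ $6.55/lb

$6.55/lb


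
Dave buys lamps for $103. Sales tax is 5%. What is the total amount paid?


Calculate the tax:
5% of $103 = $5.15
Add tax to price:
$103 + $5.15 = $108.15

$108.15


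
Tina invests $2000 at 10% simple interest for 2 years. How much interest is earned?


Use the formula I = P x R x T / 100
P x R x T = 2000 x 10 x 2 = 40000
I = 40000 / 100 = $400

$400


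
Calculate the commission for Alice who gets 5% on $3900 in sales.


Convert rate to decimal:
5% = 0.05
Multiply by sales:
$3900 x 0.05 = $195

$195


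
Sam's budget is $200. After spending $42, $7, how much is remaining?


Add up expenses:
$42 + $7 = $49
Subtract from budget:
$200 - $49 = $151

$151


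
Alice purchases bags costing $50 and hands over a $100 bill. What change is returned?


Start with the amount paid:
$100
Subtract the price:
$100 - $50 = $50

$50


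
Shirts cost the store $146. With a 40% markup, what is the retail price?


Calculate the markup amount:
40% of $146 = $58.40
Add to cost:
$146 + $58.40 = $204.40

$204.40


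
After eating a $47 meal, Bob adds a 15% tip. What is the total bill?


Calculate the tip:
15% of $47 = $7.05
Add tip to meal cost:
$47 + $7.05 = $54.05

$54.05


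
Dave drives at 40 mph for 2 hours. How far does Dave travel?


Use the formula: distance = speed x time
Speed = 40 mph, Time = 2 hours
40 x 2 = 80 miles

80 miles


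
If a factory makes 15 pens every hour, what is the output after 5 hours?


Production rate: 15 pens per hour
Time: 5 hours
Total: 15 x 5 = 75 pens

75 pens


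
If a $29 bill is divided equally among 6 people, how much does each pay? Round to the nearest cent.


Total bill: $29
Number of people: 6
Each pays: $29 / 6 = $4.8333... ≈ $4.83

$4.83


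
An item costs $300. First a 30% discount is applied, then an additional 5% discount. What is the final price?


First discount:
30% of $300 = $90
Price after first discount:
$300 - $90 = $210
Second discount:
5% of $210 = $10.50
Final price:
$210 - $10.50 = $199.50

$199.50


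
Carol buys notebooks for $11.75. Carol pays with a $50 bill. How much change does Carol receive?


Start with the amount paid:
$50
Subtract the price:
$50 - $11.75 = $38.25

$38.25


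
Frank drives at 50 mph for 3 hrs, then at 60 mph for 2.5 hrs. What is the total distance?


Leg 1 distance:
50 x 3 = 150 miles
Leg 2 distance:
60 x 2.5 = 150 miles
Total distance:
150 + 150 = 300 miles

300 miles


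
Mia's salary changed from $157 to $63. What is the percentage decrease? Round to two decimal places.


Find the absolute change:
|63 - 157| = 94
Divide by original and multiply by 100:
94 / 157 x 100 = 59.8726...% ≈ 59.87%

59.87%


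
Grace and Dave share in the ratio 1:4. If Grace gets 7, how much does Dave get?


Find the multiplier:
7 / 1 = 7
Apply to Dave's share:
4 x 7 = 28

28


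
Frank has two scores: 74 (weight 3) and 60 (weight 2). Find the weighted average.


Weighted sum:
3 x 74 + 2 x 60 = 342
Total weight:
3 + 2 = 5
Weighted average:
342 / 5 = 68.4

68.4


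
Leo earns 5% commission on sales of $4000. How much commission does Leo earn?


Convert rate to decimal:
5% = 0.05
Multiply by sales:
$4000 x 0.05 = $200

$200


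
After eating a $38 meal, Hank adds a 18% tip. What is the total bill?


Calculate the tip:
18% of $38 = $6.84
Add tip to meal cost:
$38 + $6.84 = $44.84

$44.84


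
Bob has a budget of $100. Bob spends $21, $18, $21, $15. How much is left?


Add up expenses:
$21 + $18 + $21 + $15 = $75
Subtract from budget:
$100 - $75 = $25

$25


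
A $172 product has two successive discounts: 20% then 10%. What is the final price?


First discount:
20% of $172 = $34.40
Price after first discount:
$172 - $34.40 = $137.60
Second discount:
10% of $137.60 = $13.76
Final price:
$137.60 - $13.76 = $123.84

$123.84


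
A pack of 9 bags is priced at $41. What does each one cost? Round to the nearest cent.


Total cost: $41
Number of items: 9
Unit price: $41 / 9 = $4.5555... ≈ $4.56

$4.56


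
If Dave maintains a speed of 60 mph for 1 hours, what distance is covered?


Use the formula: distance = speed x time
Speed = 60 mph, Time = 1 hours
60 x 1 = 60 miles

60 miles


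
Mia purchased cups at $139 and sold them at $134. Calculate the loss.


Selling price = $134
Cost price = $139
Loss = cost price - selling price:
Loss = $139 - $134 = $5

$5


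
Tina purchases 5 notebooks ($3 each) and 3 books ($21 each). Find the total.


Cost of notebooks:
5 x $3 = $15
Cost of books:
3 x $21 = $63
Add both:
$15 + $63 = $78

$78


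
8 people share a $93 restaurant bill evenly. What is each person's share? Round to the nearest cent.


Total bill: $93
Number of people: 8
Each pays: $93 / 8 = $11.625 ≈ $11.63

$11.63


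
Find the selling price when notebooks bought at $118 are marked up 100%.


Calculate the markup amount:
100% of $118 = $118
Add to cost:
$118 + $118 = $236

$236


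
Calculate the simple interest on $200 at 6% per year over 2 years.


Use the formula I = P x R x T / 100
P x R x T = 200 x 6 x 2 = 2400
I = 2400 / 100 = $24

$24


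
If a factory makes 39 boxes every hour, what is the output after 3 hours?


Production rate: 39 boxes per hour
Time: 3 hours
Total: 39 x 3 = 117 boxes

117 boxes


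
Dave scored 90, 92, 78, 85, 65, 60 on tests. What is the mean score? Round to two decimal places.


Add the scores:
90 + 92 + 78 + 85 + 65 + 60 = 470
Divide by the number of tests:
470 / 6 = 78.3333... ≈ 78.33

78.33


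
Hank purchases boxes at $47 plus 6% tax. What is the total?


Calculate the tax:
6% of $47 = $2.82
Add tax to price:
$47 + $2.82 = $49.82

$49.82


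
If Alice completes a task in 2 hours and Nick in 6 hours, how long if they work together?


Alice's rate: 1/2 of the job per hour
Nick's rate: 1/6 of the job per hour
Combined rate: 1/2 + 1/6 = 2/3 per hour
Time = 1 / (2/3) = 3/2 = 1.5 hours

1.5 hours


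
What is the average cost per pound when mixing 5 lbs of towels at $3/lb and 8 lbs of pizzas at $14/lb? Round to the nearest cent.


Cost of towels:
5 x $3 = $15
Cost of pizzas:
8 x $14 = $112
Total cost: $15 + $112 = $127
Total weight: 13 lbs
Average: $127 / 13 = $9.7692... ≈ $9.77/lb

$9.77/lb


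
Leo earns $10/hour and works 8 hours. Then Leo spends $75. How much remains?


Calculate earnings:
8 x $10 = $80
Subtract spending:
$80 - $75 = $5

$5


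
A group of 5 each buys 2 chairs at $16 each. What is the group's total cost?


Cost per person:
2 x $16 = $32
Group total:
5 x $32 = $160

$160


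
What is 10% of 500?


Convert percentage to decimal:
10% = 0.1
Multiply:
500 x 0.1 = 50

50


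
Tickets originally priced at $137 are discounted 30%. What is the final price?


Calculate the discount amount:
30% of $137 = $41.10
Subtract from original:
$137 - $41.10 = $95.90

$95.90


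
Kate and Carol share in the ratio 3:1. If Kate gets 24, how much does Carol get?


Find the multiplier:
24 / 3 = 8
Apply to Carol's share:
1 x 8 = 8

8


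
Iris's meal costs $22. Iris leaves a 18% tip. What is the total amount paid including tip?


Calculate the tip:
18% of $22 = $3.96
Add tip to meal cost:
$22 + $3.96 = $25.96

$25.96


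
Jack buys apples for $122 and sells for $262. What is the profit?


Selling price = $262
Cost price = $122
Profit = selling price - cost price:
Profit = $262 - $122 = $140

$140


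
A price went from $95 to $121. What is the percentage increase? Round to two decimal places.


Find the absolute change:
|121 - 95| = 26
Divide by original and multiply by 100:
26 / 95 x 100 = 27.3684...% ≈ 27.37%

27.37%


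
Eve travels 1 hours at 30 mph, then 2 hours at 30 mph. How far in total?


Leg 1 distance:
30 x 1 = 30 miles
Leg 2 distance:
30 x 2 = 60 miles
Total distance:
30 + 60 = 90 miles

90 miles


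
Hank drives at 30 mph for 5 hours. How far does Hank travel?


Use the formula: distance = speed x time
Speed = 30 mph, Time = 5 hours
30 x 5 = 150 miles

150 miles


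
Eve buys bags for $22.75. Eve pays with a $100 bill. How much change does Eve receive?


Start with the amount paid:
$100
Subtract the price:
$100 - $22.75 = $77.25

$77.25


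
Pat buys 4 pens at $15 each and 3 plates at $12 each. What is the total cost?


Cost of pens:
4 x $15 = $60
Cost of plates:
3 x $12 = $36
Add both:
$60 + $36 = $96

$96


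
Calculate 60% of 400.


Convert percentage to decimal:
60% = 0.6
Multiply:
400 x 0.6 = 240

240


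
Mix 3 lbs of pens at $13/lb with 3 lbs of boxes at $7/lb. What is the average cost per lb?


Cost of pens:
3 x $13 = $39
Cost of boxes:
3 x $7 = $21
Total cost: $39 + $21 = $60
Total weight: 6 lbs
Average: $60 / 6 = $10/lb

$10/lb


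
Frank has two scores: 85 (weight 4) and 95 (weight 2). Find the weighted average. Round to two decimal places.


Weighted sum:
4 x 85 + 2 x 95 = 530
Total weight:
4 + 2 = 6
Weighted average:
530 / 6 = 88.3333... ≈ 88.33

88.33


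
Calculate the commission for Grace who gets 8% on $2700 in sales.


Convert rate to decimal:
8% = 0.08
Multiply by sales:
$2700 x 0.08 = $216

$216


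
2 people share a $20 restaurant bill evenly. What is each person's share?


Total bill: $20
Number of people: 2
Each pays: $20 / 2 = $10

$10


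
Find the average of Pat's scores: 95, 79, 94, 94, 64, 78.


Add the scores:
95 + 79 + 94 + 94 + 64 + 78 = 504
Divide by the number of tests:
504 / 6 = 84

84


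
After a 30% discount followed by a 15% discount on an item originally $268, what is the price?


First discount:
30% of $268 = $80.40
Price after first discount:
$268 - $80.40 = $187.60
Second discount:
15% of $187.60 = $28.14
Final price:
$187.60 - $28.14 = $159.46

$159.46


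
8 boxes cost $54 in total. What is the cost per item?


Total cost: $54
Number of items: 8
Unit price: $54 / 8 = $6.75

$6.75


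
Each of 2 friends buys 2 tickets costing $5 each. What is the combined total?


Cost per person:
2 x $5 = $10
Group total:
2 x $10 = $20

$20


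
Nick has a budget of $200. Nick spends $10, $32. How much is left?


Add up expenses:
$10 + $32 = $42
Subtract from budget:
$200 - $42 = $158

$158


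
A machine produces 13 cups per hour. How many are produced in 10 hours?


Production rate: 13 cups per hour
Time: 10 hours
Total: 13 x 10 = 130 cups

130 cups


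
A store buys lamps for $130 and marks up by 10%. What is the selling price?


Calculate the markup amount:
10% of $130 = $13
Add to cost:
$130 + $13 = $143

$143


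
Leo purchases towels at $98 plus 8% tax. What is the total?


Calculate the tax:
8% of $98 = $7.84
Add tax to price:
$98 + $7.84 = $105.84

$105.84


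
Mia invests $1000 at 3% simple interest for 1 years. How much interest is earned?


Use the formula I = P x R x T / 100
P x R x T = 1000 x 3 x 1 = 3000
I = 3000 / 100 = $30

$30


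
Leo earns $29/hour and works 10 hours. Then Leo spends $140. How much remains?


Calculate earnings:
10 x $29 = $290
Subtract spending:
$290 - $140 = $150

$150


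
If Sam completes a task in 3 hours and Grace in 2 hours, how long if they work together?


Sam's rate: 1/3 of the job per hour
Grace's rate: 1/2 of the job per hour
Combined rate: 1/3 + 1/2 = 5/6 per hour
Time = 1 / (5/6) = 6/5 = 1.2 hours

1.2 hours


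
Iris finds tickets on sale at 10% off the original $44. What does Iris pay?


Calculate the discount amount:
10% of $44 = $4.40
Subtract from original:
$44 - $4.40 = $39.60

$39.60


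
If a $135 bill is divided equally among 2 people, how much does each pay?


Total bill: $135
Number of people: 2
Each pays: $135 / 2 = $67.50

$67.50


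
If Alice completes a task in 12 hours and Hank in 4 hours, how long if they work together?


Alice's rate: 1/12 of the job per hour
Hank's rate: 1/4 of the job per hour
Combined rate: 1/12 + 1/4 = 1/3 per hour
Time = 1 / (1/3) = 3 hours

3 hours


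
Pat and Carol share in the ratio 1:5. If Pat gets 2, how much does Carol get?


Find the multiplier:
2 / 1 = 2
Apply to Carol's share:
5 x 2 = 10

10


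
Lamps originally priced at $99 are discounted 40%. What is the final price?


Calculate the discount amount:
40% of $99 = $39.60
Subtract from original:
$99 - $39.60 = $59.40

$59.40


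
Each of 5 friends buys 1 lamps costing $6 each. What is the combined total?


Cost per person:
1 x $6 = $6
Group total:
5 x $6 = $30

$30


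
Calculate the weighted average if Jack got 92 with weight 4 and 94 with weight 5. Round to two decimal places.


Weighted sum:
4 x 92 + 5 x 94 = 838
Total weight:
4 + 5 = 9
Weighted average:
838 / 9 = 93.1111... ≈ 93.11

93.11


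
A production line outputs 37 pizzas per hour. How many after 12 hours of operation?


Production rate: 37 pizzas per hour
Time: 12 hours
Total: 37 x 12 = 444 pizzas

444 pizzas


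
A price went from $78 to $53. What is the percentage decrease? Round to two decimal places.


Find the absolute change:
|53 - 78| = 25
Divide by original and multiply by 100:
25 / 78 x 100 = 32.0512...% ≈ 32.05%

32.05%


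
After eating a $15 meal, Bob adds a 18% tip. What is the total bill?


Calculate the tip:
18% of $15 = $2.70
Add tip to meal cost:
$15 + $2.70 = $17.70

$17.70


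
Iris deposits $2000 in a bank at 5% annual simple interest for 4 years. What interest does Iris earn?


Use the formula I = P x R x T / 100
P x R x T = 2000 x 5 x 4 = 40000
I = 40000 / 100 = $400

$400


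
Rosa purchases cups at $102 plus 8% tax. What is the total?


Calculate the tax:
8% of $102 = $8.16
Add tax to price:
$102 + $8.16 = $110.16

$110.16


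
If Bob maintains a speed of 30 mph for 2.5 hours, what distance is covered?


Use the formula: distance = speed x time
Speed = 30 mph, Time = 2.5 hours
30 x 2.5 = 75 miles

75 miles


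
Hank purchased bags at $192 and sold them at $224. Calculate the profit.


Selling price = $224
Cost price = $192
Profit = selling price - cost price:
Profit = $224 - $192 = $32

$32


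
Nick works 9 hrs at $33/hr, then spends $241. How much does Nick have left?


Calculate earnings:
9 x $33 = $297
Subtract spending:
$297 - $241 = $56

$56


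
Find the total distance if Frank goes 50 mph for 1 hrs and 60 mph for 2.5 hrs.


Leg 1 distance:
50 x 1 = 50 miles
Leg 2 distance:
60 x 2.5 = 150 miles
Total distance:
50 + 150 = 200 miles

200 miles


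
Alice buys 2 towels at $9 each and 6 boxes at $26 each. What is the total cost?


Cost of towels:
2 x $9 = $18
Cost of boxes:
6 x $26 = $156
Add both:
$18 + $156 = $174

$174


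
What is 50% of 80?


Convert percentage to decimal:
50% = 0.5
Multiply:
80 x 0.5 = 40

40


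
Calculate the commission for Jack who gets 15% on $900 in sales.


Convert rate to decimal:
15% = 0.15
Multiply by sales:
$900 x 0.15 = $135

$135


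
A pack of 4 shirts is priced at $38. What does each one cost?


Total cost: $38
Number of items: 4
Unit price: $38 / 4 = $9.50

$9.50


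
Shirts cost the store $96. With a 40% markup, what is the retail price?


Calculate the markup amount:
40% of $96 = $38.40
Add to cost:
$96 + $38.40 = $134.40

$134.40


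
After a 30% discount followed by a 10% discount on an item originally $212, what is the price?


First discount:
30% of $212 = $63.60
Price after first discount:
$212 - $63.60 = $148.40
Second discount:
10% of $148.40 = $14.84
Final price:
$148.40 - $14.84 = $133.56

$133.56


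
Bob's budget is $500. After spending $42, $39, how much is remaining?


Add up expenses:
$42 + $39 = $81
Subtract from budget:
$500 - $81 = $419

$419


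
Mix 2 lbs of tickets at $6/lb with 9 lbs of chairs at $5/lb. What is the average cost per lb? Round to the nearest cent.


Cost of tickets:
2 x $6 = $12
Cost of chairs:
9 x $5 = $45
Total cost: $12 + $45 = $57
Total weight: 11 lbs
Average: $57 / 11 = $5.1818... ≈ $5.18/lb

$5.18/lb


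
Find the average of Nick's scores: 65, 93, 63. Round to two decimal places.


Add the scores:
65 + 93 + 63 = 221
Divide by the number of tests:
221 / 3 = 73.6666... ≈ 73.67

73.67


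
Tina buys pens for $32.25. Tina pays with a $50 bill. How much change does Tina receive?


Start with the amount paid:
$50
Subtract the price:
$50 - $32.25 = $17.75

$17.75


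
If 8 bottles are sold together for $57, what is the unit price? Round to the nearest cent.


Total cost: $57
Number of items: 8
Unit price: $57 / 8 = $7.125 ≈ $7.13

$7.13


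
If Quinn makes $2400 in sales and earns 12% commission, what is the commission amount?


Convert rate to decimal:
12% = 0.12
Multiply by sales:
$2400 x 0.12 = $288

$288


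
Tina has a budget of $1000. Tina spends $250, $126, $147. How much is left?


Add up expenses:
$250 + $126 + $147 = $523
Subtract from budget:
$1000 - $523 = $477

$477


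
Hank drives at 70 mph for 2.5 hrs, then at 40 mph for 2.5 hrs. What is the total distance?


Leg 1 distance:
70 x 2.5 = 175 miles
Leg 2 distance:
40 x 2.5 = 100 miles
Total distance:
175 + 100 = 275 miles

275 miles


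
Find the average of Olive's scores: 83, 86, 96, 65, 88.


Add the scores:
83 + 86 + 96 + 65 + 88 = 418
Divide by the number of tests:
418 / 5 = 83.6

83.6


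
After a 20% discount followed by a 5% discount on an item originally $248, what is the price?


First discount:
20% of $248 = $49.60
Price after first discount:
$248 - $49.60 = $198.40
Second discount:
5% of $198.40 = $9.92
Final price:
$198.40 - $9.92 = $188.48

$188.48


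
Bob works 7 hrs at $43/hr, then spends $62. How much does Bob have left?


Calculate earnings:
7 x $43 = $301
Subtract spending:
$301 - $62 = $239

$239


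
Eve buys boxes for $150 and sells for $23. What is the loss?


Selling price = $23
Cost price = $150
Loss = cost price - selling price:
Loss = $150 - $23 = $127

$127


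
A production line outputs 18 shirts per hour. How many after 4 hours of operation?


Production rate: 18 shirts per hour
Time: 4 hours
Total: 18 x 4 = 72 shirts

72 shirts


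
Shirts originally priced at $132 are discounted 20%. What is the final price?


Calculate the discount amount:
20% of $132 = $26.40
Subtract from original:
$132 - $26.40 = $105.60

$105.60


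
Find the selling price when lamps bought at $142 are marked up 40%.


Calculate the markup amount:
40% of $142 = $56.80
Add to cost:
$142 + $56.80 = $198.80

$198.80


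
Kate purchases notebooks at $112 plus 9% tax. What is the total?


Calculate the tax:
9% of $112 = $10.08
Add tax to price:
$112 + $10.08 = $122.08

$122.08


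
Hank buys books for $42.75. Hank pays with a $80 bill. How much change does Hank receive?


Start with the amount paid:
$80
Subtract the price:
$80 - $42.75 = $37.25

$37.25


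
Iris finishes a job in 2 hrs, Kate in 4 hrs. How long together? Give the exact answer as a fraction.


Iris's rate: 1/2 of the job per hour
Kate's rate: 1/4 of the job per hour
Combined rate: 1/2 + 1/4 = 3/4 per hour
Time = 1 / (3/4) = 4/3 hours (≈ 1.33 hours)

4/3 hours


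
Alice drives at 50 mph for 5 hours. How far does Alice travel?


Use the formula: distance = speed x time
Speed = 50 mph, Time = 5 hours
50 x 5 = 250 miles

250 miles


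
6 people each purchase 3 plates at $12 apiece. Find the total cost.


Cost per person:
3 x $12 = $36
Group total:
6 x $36 = $216

$216
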